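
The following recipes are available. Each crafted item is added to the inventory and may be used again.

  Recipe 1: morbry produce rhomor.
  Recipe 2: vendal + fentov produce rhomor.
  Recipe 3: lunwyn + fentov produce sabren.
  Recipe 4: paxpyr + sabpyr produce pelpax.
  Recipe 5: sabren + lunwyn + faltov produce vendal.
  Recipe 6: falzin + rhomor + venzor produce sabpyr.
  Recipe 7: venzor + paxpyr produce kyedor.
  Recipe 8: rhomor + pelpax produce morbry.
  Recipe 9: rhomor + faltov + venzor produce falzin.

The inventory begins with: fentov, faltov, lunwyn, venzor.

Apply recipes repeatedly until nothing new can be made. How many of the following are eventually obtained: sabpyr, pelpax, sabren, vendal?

3

lunwyn + fentov → sabren (Recipe 3).
Using Recipe 5, sabren, lunwyn, and faltov make vendal.
vendal + fentov → rhomor (Recipe 2).
Using Recipe 9, rhomor, faltov, and venzor make falzin.
falzin + rhomor + venzor → sabpyr (Recipe 6).
sabpyr: reached.
pelpax would need paxpyr and sabpyr (Recipe 4), but paxpyr is never obtained.
sabren: reached.
vendal: reached.
Reached: sabpyr, sabren, and vendal — 3 of the 4.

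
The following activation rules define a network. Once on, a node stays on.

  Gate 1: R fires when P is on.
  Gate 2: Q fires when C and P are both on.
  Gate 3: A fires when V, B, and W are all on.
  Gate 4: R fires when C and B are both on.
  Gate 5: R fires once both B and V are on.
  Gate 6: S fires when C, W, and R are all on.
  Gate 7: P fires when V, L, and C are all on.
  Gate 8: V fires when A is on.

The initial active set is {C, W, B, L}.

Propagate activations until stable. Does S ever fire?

C and B are on, so R fires (Gate 4).
Gate 6: C, W, and R on → S on.

Yes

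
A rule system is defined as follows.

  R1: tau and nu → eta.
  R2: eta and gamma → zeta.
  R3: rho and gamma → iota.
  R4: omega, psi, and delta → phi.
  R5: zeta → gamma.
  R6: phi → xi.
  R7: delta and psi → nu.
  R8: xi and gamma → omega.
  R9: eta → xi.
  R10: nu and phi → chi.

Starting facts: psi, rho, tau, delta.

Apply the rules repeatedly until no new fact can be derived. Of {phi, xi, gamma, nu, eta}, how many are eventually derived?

delta and psi hold, so nu follows (R7).
From tau and nu, R1 gives eta.
eta holds, so xi follows (R9).
phi would need omega, psi, and delta (R4), but omega is never established.
xi: reached.
gamma would need zeta (R5), but zeta is never established.
nu: reached.
eta: reached.
Reached: xi, nu, and eta — 3 of the 5.

3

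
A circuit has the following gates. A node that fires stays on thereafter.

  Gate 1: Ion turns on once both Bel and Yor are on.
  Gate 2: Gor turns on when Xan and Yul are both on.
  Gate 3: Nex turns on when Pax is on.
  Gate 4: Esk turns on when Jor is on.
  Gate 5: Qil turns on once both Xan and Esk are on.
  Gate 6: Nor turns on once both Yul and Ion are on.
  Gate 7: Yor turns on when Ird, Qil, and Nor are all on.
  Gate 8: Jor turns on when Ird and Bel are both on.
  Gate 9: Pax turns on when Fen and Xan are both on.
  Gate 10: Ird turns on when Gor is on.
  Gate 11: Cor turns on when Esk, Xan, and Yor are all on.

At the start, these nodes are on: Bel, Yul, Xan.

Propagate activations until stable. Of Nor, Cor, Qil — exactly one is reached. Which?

Gate 2: Xan and Yul on → Gor on.
Gate 10: Gor on → Ird on.
Ird and Bel are on, so Jor turns on (Gate 8).
Jor is on, so Esk turns on (Gate 4).
Gate 5: Xan and Esk on → Qil on.
Nor would need Yul and Ion (Gate 6), but Ion never turns on. Cor would need Esk, Xan, and Yor (Gate 11), but Yor never turns on.

Qil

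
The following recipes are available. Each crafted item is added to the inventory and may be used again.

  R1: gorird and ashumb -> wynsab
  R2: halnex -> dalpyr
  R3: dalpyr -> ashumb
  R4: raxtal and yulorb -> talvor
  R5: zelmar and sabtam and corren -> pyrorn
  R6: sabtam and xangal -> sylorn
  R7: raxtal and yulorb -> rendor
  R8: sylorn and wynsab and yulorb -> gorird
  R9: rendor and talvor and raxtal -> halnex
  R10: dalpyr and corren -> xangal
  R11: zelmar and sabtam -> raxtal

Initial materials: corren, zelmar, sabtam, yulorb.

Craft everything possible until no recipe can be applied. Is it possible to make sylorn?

Yes

zelmar and sabtam -> raxtal (R11).
raxtal and yulorb -> rendor (R7).
Using R4, raxtal and yulorb make talvor.
rendor and talvor and raxtal -> halnex (R9).
Using R2, halnex makes dalpyr.
dalpyr and corren -> xangal (R10).
sabtam and xangal -> sylorn (R6).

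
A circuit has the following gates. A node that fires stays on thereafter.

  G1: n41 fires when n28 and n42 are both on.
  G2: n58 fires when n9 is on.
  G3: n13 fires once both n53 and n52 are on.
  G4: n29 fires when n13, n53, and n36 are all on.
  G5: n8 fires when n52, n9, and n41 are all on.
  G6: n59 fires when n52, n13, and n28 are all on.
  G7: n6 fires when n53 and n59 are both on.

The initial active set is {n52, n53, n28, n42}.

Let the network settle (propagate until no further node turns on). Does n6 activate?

G3: n53 and n52 on → n13 on.
n52, n13, and n28 are on, so n59 fires (G6).
n53 and n59 are on, so n6 fires (G7).

Yes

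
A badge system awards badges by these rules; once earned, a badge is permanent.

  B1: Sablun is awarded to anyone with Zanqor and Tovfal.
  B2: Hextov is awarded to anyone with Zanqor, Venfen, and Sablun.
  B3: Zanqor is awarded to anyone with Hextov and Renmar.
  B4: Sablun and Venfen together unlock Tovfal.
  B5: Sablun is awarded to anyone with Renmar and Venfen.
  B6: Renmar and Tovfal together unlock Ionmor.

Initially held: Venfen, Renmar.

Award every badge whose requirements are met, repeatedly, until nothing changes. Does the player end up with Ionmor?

Yes

With Renmar and Venfen, Sablun is earned (B5).
With Sablun and Venfen, Tovfal is earned (B4).
With Renmar and Tovfal, Ionmor is earned (B6).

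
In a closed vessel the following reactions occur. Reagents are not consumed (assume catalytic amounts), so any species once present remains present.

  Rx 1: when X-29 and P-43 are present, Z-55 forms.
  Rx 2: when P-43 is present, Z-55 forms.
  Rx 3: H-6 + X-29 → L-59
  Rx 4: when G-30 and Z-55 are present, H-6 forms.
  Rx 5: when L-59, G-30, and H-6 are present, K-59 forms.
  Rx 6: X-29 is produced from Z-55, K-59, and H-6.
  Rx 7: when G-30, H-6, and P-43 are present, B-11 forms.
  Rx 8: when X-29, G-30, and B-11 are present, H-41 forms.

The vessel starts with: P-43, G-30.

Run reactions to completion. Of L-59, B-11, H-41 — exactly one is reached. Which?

P-43 present → Z-55 forms (Rx 2).
G-30 and Z-55 present → H-6 forms (Rx 4).
G-30, H-6, and P-43 present → B-11 forms (Rx 7).
L-59 would need H-6 and X-29 (Rx 3), but X-29 never forms. H-41 would need X-29, G-30, and B-11 (Rx 8), but X-29 never forms.

B-11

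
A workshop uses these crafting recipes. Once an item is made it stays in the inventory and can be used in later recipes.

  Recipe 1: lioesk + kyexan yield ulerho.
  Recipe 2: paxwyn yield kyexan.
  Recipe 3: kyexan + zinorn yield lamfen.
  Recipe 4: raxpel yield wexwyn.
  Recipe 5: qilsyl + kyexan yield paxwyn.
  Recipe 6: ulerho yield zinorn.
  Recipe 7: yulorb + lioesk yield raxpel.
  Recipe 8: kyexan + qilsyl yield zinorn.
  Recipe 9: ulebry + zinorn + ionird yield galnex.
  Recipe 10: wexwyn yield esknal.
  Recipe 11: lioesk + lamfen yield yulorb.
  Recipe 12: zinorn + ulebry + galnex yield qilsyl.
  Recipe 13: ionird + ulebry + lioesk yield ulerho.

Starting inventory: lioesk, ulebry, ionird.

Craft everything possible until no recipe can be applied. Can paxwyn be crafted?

No

paxwyn would need qilsyl and kyexan (Recipe 5), but kyexan is never obtained.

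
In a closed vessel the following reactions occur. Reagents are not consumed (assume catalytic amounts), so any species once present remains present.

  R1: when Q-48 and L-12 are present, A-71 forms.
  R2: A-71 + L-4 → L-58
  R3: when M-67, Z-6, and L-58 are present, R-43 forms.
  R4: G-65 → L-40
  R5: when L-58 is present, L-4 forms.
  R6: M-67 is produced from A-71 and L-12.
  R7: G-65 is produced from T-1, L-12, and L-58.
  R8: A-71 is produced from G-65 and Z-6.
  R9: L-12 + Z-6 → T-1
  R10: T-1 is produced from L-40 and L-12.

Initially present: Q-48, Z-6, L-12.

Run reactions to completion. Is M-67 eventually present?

Q-48 and L-12 present → A-71 forms (R1).
A-71 and L-12 present → M-67 forms (R6).

Yes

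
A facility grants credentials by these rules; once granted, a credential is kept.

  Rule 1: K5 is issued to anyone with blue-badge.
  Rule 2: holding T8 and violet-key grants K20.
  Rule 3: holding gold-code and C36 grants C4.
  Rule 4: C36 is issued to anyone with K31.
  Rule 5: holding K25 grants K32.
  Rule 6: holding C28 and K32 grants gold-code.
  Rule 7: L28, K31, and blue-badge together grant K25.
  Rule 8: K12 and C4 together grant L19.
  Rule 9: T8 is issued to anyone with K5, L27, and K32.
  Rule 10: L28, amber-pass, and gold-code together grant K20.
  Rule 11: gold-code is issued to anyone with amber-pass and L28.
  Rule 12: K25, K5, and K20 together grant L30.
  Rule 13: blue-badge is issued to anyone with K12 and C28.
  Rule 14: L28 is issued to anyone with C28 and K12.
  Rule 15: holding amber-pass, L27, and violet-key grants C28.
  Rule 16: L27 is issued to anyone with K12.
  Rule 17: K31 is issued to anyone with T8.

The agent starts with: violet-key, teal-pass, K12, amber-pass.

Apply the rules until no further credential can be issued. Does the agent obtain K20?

Yes

Holding K12 grants L27 (Rule 16).
Holding amber-pass, L27, and violet-key grants C28 (Rule 15).
Holding C28 and K12 grants L28 (Rule 14).
Holding amber-pass and L28 grants gold-code (Rule 11).
Holding L28, amber-pass, and gold-code grants K20 (Rule 10).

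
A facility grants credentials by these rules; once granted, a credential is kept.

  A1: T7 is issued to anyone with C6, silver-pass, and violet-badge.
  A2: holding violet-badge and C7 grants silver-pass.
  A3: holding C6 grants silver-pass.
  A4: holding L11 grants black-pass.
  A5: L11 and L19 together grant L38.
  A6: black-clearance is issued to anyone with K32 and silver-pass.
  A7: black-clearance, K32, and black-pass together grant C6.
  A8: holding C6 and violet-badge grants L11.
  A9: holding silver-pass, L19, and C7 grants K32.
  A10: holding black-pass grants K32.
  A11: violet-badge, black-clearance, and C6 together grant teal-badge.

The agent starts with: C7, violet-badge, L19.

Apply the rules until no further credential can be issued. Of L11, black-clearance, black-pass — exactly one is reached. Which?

black-clearance

Holding violet-badge and C7 grants silver-pass (A2).
Holding silver-pass, L19, and C7 grants K32 (A9).
Holding K32 and silver-pass grants black-clearance (A6).
black-pass would need L11 (A4), but L11 is never granted. L11 would need C6 and violet-badge (A8), but C6 is never granted.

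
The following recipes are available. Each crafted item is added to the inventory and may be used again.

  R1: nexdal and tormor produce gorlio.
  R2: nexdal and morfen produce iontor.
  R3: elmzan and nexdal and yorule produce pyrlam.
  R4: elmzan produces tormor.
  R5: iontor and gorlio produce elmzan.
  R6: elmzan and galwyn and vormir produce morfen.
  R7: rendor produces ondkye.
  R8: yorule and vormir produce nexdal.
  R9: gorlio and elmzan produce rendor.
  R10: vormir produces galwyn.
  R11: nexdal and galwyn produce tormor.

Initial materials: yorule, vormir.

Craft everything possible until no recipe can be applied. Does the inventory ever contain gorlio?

vormir → galwyn (R10).
yorule and vormir → nexdal (R8).
Using R11, nexdal and galwyn make tormor.
Using R1, nexdal and tormor make gorlio.

Yes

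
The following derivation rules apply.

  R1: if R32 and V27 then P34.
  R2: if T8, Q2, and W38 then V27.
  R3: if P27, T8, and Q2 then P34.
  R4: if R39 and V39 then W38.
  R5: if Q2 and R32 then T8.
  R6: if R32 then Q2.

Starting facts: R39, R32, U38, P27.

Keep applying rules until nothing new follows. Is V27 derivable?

No

V27 would need T8, Q2, and W38 (R2), but W38 is never established.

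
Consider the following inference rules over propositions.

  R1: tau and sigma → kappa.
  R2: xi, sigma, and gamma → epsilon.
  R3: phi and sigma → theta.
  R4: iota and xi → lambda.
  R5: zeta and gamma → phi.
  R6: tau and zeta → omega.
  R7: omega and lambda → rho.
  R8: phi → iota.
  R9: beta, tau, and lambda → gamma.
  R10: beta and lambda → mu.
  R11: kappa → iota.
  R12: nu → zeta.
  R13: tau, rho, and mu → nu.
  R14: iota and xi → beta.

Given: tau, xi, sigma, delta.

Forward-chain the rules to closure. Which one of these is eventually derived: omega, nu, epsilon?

From tau and sigma, R1 gives kappa.
kappa holds, so iota follows (R11).
iota and xi hold, so lambda follows (R4).
From iota and xi, R14 gives beta.
From beta, tau, and lambda, R9 gives gamma.
xi, sigma, and gamma hold, so epsilon follows (R2).
nu would need tau, rho, and mu (R13), but rho is never established. omega would need tau and zeta (R6), but zeta is never established.

epsilon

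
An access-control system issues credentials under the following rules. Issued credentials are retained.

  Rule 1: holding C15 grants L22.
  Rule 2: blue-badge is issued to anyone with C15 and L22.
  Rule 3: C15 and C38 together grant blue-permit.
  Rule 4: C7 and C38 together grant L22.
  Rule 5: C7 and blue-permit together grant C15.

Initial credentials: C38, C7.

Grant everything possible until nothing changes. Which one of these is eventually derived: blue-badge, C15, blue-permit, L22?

Holding C7 and C38 grants L22 (Rule 4).
C15 would need C7 and blue-permit (Rule 5), but blue-permit is never granted. blue-badge would need C15 and L22 (Rule 2), but C15 is never granted. blue-permit would need C15 and C38 (Rule 3), but C15 is never granted.

L22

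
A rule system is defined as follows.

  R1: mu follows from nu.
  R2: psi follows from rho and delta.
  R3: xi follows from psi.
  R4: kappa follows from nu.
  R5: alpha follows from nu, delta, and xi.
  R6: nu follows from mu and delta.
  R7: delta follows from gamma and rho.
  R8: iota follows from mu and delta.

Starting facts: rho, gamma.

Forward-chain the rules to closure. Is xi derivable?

From gamma and rho, R7 gives delta.
From rho and delta, R2 gives psi.
From psi, R3 gives xi.

Yes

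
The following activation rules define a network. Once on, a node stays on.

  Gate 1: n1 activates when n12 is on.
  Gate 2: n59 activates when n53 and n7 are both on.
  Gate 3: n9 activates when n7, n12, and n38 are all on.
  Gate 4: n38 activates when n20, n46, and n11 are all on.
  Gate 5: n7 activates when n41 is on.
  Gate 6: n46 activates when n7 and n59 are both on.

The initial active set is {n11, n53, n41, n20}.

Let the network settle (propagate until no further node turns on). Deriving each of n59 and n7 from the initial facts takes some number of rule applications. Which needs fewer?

n7: Gate 5: n41 on → n7 on. [1 rule application]
n59: Gate 5: n41 on → n7 on. Gate 2: n53 and n7 on → n59 on. [2 rule applications]
n7 needs fewer.

n7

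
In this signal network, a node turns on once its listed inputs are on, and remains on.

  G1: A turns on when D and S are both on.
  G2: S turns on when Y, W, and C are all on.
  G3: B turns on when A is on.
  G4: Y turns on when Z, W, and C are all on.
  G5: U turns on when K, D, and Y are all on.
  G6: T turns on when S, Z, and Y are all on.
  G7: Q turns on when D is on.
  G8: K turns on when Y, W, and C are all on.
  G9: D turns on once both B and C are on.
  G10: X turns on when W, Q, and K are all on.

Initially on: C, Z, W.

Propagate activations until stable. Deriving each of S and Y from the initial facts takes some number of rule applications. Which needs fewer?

Y: G4: Z, W, and C on → Y on. [1 rule application]
S: Z, W, and C are on, so Y turns on (G4). G2: Y, W, and C on → S on. [2 rule applications]
Y needs fewer.

Y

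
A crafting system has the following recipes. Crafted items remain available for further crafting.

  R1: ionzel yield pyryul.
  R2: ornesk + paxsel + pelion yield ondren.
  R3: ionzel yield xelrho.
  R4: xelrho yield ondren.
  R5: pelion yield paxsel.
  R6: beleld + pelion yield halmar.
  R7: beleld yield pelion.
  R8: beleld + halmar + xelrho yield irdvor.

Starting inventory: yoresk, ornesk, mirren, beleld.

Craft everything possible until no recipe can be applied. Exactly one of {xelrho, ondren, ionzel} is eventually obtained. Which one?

Using R7, beleld makes pelion.
Using R5, pelion makes paxsel.
Using R2, ornesk, paxsel, and pelion make ondren.
No rule produces ionzel, and it is not given. xelrho would need ionzel (R3), but ionzel is never obtained.

ondren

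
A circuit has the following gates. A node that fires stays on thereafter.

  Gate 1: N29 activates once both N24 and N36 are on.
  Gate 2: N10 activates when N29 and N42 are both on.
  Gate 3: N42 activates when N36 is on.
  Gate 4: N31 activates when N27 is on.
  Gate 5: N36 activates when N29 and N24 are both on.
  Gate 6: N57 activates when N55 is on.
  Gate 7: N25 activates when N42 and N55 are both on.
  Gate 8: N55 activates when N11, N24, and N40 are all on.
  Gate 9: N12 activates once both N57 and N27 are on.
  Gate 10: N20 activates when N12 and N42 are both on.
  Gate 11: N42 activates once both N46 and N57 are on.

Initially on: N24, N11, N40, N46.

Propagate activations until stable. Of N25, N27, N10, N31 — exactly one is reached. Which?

N11, N24, and N40 are on, so N55 activates (Gate 8).
N55 is on, so N57 activates (Gate 6).
Gate 11: N46 and N57 on → N42 on.
N42 and N55 are on, so N25 activates (Gate 7).
N10 would need N29 and N42 (Gate 2), but N29 never turns on. No rule produces N27, and it is not given. N31 would need N27 (Gate 4), but N27 never turns on.

N25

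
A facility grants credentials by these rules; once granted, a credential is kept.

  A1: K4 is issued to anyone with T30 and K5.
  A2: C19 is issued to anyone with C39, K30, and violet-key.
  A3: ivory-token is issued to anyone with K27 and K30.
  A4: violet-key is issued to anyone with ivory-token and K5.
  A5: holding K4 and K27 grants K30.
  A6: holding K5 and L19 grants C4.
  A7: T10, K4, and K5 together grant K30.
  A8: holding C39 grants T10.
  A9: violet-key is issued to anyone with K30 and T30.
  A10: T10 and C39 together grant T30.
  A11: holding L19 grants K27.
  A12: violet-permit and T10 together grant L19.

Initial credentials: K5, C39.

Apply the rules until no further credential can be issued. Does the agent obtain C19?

Yes

Holding C39 grants T10 (A8).
Holding T10 and C39 grants T30 (A10).
Holding T30 and K5 grants K4 (A1).
Holding T10, K4, and K5 grants K30 (A7).
Holding K30 and T30 grants violet-key (A9).
Holding C39, K30, and violet-key grants C19 (A2).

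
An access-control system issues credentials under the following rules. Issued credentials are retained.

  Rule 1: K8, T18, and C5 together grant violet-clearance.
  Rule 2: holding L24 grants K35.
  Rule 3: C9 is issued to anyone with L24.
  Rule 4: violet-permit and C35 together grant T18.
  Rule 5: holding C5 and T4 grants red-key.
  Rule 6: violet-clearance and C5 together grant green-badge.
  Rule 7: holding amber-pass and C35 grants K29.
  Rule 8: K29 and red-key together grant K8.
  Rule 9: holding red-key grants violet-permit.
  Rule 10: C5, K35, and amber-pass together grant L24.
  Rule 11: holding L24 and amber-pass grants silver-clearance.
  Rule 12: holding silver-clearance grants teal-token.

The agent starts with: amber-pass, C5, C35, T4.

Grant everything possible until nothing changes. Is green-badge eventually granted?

Holding amber-pass and C35 grants K29 (Rule 7).
Holding C5 and T4 grants red-key (Rule 5).
Holding K29 and red-key grants K8 (Rule 8).
Holding red-key grants violet-permit (Rule 9).
Holding violet-permit and C35 grants T18 (Rule 4).
Holding K8, T18, and C5 grants violet-clearance (Rule 1).
Holding violet-clearance and C5 grants green-badge (Rule 6).

Yes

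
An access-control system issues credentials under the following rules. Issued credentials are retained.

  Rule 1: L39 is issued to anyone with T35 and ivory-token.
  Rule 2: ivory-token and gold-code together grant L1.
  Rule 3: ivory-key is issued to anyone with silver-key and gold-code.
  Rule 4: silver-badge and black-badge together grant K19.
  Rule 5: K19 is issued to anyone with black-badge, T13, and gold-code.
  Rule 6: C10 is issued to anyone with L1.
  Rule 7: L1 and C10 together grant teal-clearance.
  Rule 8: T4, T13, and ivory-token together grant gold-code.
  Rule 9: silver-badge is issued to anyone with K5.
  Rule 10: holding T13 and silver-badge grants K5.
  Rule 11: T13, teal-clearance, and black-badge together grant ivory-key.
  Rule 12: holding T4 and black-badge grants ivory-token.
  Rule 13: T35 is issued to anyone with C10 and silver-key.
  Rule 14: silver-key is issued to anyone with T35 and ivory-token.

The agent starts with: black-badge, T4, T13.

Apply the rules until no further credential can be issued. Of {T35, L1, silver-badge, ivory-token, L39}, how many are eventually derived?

2

Holding T4 and black-badge grants ivory-token (Rule 12).
Holding T4, T13, and ivory-token grants gold-code (Rule 8).
Holding ivory-token and gold-code grants L1 (Rule 2).
T35 would need C10 and silver-key (Rule 13), but silver-key is never granted.
L1: reached.
silver-badge would need K5 (Rule 9), but K5 is never granted.
ivory-token: reached.
L39 would need T35 and ivory-token (Rule 1), but T35 is never granted.
Reached: L1 and ivory-token — 2 of the 5.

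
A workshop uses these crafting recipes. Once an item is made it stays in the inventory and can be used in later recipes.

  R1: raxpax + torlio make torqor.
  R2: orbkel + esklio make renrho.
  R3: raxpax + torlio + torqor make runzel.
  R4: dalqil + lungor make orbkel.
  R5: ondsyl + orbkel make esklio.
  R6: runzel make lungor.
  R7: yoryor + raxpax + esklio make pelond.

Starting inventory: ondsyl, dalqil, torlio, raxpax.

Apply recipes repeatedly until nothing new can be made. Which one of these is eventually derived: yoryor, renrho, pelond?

renrho

Using R1, raxpax and torlio make torqor.
raxpax + torlio + torqor → runzel (R3).
runzel → lungor (R6).
dalqil + lungor → orbkel (R4).
Using R5, ondsyl and orbkel make esklio.
orbkel + esklio → renrho (R2).
pelond would need yoryor, raxpax, and esklio (R7), but yoryor is never obtained. No rule produces yoryor, and it is not given.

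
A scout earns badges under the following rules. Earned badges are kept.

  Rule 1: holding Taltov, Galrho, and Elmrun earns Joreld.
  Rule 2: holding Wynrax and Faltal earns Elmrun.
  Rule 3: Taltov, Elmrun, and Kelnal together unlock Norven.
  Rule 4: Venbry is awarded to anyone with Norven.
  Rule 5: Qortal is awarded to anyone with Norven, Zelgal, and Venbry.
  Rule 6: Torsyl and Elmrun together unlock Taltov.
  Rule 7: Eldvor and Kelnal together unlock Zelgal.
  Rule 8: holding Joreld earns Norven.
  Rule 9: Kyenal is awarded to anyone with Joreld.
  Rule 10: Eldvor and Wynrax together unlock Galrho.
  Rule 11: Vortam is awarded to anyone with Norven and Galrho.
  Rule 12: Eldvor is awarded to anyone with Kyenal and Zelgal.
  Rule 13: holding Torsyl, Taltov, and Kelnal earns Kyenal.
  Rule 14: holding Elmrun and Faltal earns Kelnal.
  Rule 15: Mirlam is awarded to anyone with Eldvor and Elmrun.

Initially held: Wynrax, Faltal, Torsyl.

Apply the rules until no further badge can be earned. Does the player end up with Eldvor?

No

Eldvor would need Kyenal and Zelgal (Rule 12), but Zelgal is never earned.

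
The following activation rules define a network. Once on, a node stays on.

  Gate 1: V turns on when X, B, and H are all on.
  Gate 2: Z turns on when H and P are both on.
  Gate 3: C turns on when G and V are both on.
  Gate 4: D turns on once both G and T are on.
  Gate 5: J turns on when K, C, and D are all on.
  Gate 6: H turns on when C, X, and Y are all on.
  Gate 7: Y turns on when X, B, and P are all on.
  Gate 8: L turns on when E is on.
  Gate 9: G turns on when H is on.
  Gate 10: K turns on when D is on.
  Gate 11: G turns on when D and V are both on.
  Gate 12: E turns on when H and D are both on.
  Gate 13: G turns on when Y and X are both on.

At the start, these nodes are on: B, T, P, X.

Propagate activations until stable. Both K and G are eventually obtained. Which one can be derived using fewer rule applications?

G

G: Gate 7: X, B, and P on → Y on. Gate 13: Y and X on → G on. [2 rule applications]
K: X, B, and P are on, so Y turns on (Gate 7). Gate 13: Y and X on → G on. Gate 4: G and T on → D on. Gate 10: D on → K on. [4 rule applications]
G needs fewer.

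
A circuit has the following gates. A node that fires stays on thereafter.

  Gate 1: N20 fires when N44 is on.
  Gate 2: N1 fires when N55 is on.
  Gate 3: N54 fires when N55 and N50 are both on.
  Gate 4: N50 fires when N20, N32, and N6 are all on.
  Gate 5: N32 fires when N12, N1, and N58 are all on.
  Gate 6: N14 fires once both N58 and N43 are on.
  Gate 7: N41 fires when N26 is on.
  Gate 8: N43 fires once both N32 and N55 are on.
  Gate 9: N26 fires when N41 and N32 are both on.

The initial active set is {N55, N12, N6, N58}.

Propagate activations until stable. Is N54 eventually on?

N54 would need N55 and N50 (Gate 3), but N50 never turns on.

No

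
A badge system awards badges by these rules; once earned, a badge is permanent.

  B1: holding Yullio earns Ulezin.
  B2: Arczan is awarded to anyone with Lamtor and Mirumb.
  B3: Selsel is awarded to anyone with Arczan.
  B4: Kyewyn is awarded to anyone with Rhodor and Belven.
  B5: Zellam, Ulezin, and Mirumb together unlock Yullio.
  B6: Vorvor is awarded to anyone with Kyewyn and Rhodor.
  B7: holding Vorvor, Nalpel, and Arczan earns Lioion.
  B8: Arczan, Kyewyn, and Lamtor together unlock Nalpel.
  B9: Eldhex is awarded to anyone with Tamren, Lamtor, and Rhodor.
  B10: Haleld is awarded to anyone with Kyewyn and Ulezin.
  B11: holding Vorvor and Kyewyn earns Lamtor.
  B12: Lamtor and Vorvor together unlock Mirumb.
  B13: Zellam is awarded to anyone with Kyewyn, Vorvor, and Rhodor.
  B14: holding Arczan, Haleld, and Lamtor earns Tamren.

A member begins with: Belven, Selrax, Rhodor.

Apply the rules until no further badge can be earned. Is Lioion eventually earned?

Yes

With Rhodor and Belven, Kyewyn is earned (B4).
With Kyewyn and Rhodor, Vorvor is earned (B6).
With Vorvor and Kyewyn, Lamtor is earned (B11).
With Lamtor and Vorvor, Mirumb is earned (B12).
With Lamtor and Mirumb, Arczan is earned (B2).
With Arczan, Kyewyn, and Lamtor, Nalpel is earned (B8).
With Vorvor, Nalpel, and Arczan, Lioion is earned (B7).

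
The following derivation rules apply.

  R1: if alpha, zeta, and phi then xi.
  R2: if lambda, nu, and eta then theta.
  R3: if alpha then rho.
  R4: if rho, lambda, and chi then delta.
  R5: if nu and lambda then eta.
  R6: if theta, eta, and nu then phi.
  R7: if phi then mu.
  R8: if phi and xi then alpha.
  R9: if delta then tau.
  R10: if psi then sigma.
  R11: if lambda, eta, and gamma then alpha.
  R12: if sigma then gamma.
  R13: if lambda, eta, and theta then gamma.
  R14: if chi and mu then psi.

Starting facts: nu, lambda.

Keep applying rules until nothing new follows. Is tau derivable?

No

tau would need delta (R9), but delta is never established.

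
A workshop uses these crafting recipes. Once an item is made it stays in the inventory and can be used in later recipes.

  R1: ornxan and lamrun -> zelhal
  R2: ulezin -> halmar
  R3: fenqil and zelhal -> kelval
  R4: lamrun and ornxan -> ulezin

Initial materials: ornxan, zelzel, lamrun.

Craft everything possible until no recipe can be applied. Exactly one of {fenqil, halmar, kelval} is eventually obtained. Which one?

halmar

lamrun and ornxan -> ulezin (R4).
Using R2, ulezin makes halmar.
No rule produces fenqil, and it is not given. kelval would need fenqil and zelhal (R3), but fenqil is never obtained.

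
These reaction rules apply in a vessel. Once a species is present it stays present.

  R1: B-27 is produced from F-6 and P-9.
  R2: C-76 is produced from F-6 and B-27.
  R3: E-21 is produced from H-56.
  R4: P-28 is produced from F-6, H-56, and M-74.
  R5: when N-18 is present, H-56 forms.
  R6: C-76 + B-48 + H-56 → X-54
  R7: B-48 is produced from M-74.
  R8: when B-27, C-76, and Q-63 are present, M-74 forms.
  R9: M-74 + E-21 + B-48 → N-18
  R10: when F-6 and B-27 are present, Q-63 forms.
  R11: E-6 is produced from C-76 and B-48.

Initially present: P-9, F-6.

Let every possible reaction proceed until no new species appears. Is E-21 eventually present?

E-21 would need H-56 (R3), but H-56 never forms.

No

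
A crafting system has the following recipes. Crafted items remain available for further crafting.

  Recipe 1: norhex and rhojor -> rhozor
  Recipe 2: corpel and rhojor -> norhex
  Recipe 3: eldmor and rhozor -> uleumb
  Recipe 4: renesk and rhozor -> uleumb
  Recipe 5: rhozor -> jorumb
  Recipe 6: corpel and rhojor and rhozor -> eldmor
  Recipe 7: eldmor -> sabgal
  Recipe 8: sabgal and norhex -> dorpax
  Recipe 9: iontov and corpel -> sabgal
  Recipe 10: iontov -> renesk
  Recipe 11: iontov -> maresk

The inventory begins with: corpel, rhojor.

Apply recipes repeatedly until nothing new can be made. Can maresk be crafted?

maresk would need iontov (Recipe 11), but iontov is never obtained.

No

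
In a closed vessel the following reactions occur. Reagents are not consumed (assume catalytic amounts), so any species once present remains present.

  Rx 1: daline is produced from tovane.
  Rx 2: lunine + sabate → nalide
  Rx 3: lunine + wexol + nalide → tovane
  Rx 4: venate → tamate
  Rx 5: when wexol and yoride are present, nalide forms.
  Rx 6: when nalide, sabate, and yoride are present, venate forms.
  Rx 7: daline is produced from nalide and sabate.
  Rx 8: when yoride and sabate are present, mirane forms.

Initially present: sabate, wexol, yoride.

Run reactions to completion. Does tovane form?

tovane would need lunine, wexol, and nalide (Rx 3), but lunine never forms.

No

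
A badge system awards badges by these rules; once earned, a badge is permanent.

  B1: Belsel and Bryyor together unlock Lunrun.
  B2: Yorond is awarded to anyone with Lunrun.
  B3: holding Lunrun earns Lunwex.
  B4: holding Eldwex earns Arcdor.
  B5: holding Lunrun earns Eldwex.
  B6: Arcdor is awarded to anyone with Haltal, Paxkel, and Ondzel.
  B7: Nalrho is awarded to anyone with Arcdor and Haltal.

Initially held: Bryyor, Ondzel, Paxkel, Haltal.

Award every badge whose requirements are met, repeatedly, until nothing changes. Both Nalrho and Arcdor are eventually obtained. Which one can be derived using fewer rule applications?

Arcdor

Arcdor: With Haltal, Paxkel, and Ondzel, Arcdor is earned (B6). [1 rule application]
Nalrho: With Haltal, Paxkel, and Ondzel, Arcdor is earned (B6). With Arcdor and Haltal, Nalrho is earned (B7). [2 rule applications]
Arcdor needs fewer.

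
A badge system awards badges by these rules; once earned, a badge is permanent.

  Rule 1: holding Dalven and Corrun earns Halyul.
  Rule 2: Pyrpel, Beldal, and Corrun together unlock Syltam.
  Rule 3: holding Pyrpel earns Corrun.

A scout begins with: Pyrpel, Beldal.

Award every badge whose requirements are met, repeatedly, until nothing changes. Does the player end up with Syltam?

Yes

With Pyrpel, Corrun is earned (Rule 3).
With Pyrpel, Beldal, and Corrun, Syltam is earned (Rule 2).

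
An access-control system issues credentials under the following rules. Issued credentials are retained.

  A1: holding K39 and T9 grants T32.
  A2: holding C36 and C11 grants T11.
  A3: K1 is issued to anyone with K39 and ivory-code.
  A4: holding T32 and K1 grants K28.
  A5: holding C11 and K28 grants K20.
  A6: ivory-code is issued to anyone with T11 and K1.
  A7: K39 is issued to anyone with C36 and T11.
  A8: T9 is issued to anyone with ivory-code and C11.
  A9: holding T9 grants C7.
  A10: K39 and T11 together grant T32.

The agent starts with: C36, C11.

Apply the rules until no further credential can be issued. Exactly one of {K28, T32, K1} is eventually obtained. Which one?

T32

Holding C36 and C11 grants T11 (A2).
Holding C36 and T11 grants K39 (A7).
Holding K39 and T11 grants T32 (A10).
K28 would need T32 and K1 (A4), but K1 is never granted. K1 would need K39 and ivory-code (A3), but ivory-code is never granted.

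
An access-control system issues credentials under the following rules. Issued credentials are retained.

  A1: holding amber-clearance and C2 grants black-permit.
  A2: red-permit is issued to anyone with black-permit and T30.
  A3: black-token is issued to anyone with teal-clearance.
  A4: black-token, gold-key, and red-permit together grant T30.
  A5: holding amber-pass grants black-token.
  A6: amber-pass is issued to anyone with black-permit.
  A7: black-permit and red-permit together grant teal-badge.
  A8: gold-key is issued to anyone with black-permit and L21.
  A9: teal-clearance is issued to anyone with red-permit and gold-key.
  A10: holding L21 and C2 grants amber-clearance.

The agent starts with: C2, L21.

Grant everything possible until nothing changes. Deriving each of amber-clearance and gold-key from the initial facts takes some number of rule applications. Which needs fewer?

amber-clearance

amber-clearance: Holding L21 and C2 grants amber-clearance (A10). [1 rule application]
gold-key: Holding L21 and C2 grants amber-clearance (A10). Holding amber-clearance and C2 grants black-permit (A1). Holding black-permit and L21 grants gold-key (A8). [3 rule applications]
amber-clearance needs fewer.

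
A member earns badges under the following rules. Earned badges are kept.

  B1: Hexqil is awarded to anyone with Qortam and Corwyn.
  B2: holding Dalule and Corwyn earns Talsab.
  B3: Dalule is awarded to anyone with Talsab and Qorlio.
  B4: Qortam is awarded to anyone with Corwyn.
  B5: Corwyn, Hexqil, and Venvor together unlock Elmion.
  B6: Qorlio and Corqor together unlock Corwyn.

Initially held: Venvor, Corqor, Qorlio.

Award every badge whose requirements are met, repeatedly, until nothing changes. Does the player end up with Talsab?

No

Talsab would need Dalule and Corwyn (B2), but Dalule is never earned.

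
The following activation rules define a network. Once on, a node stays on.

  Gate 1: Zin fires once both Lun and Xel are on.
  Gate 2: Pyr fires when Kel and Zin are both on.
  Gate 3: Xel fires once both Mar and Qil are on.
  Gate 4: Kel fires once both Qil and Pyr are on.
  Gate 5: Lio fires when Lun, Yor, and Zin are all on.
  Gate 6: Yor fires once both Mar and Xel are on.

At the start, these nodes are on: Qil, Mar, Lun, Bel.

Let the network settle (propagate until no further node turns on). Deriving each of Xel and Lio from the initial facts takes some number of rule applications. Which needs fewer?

Xel: Gate 3: Mar and Qil on → Xel on. [1 rule application]
Lio: Gate 3: Mar and Qil on → Xel on. Lun and Xel are on, so Zin fires (Gate 1). Mar and Xel are on, so Yor fires (Gate 6). Gate 5: Lun, Yor, and Zin on → Lio on. [4 rule applications]
Xel needs fewer.

Xel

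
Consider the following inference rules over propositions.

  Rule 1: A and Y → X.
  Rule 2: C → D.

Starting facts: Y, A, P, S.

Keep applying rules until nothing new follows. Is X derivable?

A and Y hold, so X follows (Rule 1).

Yes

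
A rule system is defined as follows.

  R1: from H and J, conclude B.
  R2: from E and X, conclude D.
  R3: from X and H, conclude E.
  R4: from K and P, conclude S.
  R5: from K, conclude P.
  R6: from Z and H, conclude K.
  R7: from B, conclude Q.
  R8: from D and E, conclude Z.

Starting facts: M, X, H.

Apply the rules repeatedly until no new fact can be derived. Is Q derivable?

Q would need B (R7), but B is never established.

No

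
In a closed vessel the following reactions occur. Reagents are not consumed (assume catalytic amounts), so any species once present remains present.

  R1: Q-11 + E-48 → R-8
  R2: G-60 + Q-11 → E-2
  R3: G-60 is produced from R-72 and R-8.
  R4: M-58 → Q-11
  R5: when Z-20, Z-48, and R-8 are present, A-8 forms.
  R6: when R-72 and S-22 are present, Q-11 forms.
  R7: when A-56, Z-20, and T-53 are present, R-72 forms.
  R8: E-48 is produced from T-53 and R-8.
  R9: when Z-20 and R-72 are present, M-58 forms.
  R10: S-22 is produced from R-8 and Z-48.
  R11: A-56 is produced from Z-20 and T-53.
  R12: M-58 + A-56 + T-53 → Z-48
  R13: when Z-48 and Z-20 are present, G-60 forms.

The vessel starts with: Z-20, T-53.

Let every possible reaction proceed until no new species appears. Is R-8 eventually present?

No

R-8 would need Q-11 and E-48 (R1), but E-48 never forms.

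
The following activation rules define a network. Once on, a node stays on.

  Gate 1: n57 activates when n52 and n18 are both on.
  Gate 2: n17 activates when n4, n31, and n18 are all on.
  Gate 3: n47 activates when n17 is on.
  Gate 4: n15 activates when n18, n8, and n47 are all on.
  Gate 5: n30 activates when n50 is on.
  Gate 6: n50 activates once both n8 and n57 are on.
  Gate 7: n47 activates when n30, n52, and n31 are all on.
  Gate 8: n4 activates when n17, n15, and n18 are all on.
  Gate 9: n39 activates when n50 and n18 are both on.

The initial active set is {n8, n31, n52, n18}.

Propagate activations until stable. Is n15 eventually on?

Yes

Gate 1: n52 and n18 on → n57 on.
n8 and n57 are on, so n50 activates (Gate 6).
n50 is on, so n30 activates (Gate 5).
Gate 7: n30, n52, and n31 on → n47 on.
Gate 4: n18, n8, and n47 on → n15 on.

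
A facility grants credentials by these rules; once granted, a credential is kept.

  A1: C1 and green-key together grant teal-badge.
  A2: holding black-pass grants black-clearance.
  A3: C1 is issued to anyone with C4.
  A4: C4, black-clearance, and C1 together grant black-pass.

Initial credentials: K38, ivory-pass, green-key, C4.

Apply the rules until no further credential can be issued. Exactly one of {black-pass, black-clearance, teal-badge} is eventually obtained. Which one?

teal-badge

Holding C4 grants C1 (A3).
Holding C1 and green-key grants teal-badge (A1).
black-pass would need C4, black-clearance, and C1 (A4), but black-clearance is never granted. black-clearance would need black-pass (A2), but black-pass is never granted.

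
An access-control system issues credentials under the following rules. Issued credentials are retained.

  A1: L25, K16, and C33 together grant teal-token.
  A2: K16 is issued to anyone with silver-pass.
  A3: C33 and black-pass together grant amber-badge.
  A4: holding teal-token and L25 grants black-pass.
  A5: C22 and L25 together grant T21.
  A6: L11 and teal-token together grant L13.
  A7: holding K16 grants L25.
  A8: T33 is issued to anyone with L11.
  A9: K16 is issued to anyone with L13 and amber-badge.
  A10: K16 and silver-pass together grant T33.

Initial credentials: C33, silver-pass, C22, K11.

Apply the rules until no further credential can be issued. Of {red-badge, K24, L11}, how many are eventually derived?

0

No rule produces red-badge, and it is not given.
No rule produces K24, and it is not given.
No rule produces L11, and it is not given.
None of the 3 are reached.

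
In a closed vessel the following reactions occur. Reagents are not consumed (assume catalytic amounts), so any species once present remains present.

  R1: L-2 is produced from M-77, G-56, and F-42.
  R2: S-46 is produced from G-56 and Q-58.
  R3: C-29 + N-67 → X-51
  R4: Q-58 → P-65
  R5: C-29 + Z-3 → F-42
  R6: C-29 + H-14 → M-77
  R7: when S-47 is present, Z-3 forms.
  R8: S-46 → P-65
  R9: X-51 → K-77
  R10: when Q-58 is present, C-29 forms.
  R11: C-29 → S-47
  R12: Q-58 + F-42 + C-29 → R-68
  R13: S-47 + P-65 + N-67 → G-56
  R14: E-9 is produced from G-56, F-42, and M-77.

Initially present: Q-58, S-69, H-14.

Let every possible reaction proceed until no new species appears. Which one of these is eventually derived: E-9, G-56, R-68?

R-68

Q-58 present → C-29 forms (R10).
C-29 present → S-47 forms (R11).
S-47 present → Z-3 forms (R7).
C-29 and Z-3 present → F-42 forms (R5).
Q-58, F-42, and C-29 present → R-68 forms (R12).
G-56 would need S-47, P-65, and N-67 (R13), but N-67 never forms. E-9 would need G-56, F-42, and M-77 (R14), but G-56 never forms.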